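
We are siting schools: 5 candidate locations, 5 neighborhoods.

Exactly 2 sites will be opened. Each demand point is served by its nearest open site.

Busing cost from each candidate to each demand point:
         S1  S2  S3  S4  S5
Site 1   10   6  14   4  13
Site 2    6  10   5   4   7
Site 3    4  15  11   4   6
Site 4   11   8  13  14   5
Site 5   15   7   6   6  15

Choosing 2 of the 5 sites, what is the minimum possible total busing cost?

Open {Site 3, Site 5}.
  S1→Site 3 4, S2→Site 5 7, S3→Site 5 6, S4→Site 3 4, S5→Site 3 6  ⇒ total 27.
Compare {Site 1, Site 2}: total 28.
Compare {Site 2, Site 4}: total 28.
No size-2 selection does better; minimum is 27.

27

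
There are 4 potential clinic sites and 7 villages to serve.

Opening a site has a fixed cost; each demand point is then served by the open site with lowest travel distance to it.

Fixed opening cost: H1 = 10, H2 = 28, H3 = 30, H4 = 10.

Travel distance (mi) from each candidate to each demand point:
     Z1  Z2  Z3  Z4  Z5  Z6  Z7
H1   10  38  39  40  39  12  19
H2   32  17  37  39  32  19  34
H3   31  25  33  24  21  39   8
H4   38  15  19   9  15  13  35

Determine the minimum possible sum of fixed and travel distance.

119

Open {H1, H4}: assign each demand point to its cheapest open site.
  Z1→H1 10, Z2→H4 15, Z3→H4 19, Z4→H4 9, Z5→H4 15, Z6→H1 12, Z7→H1 19
  travel distance 99, fixed 20 → total 119.
Compare {H1, H3, H4}: travel distance 88 + fixed 50 = 138.
Compare {H1, H2, H4}: travel distance 99 + fixed 48 = 147.
Compare {H3, H4}: travel distance 110 + fixed 40 = 150.
All other subsets cost ≥ 138. Minimum total cost: 119.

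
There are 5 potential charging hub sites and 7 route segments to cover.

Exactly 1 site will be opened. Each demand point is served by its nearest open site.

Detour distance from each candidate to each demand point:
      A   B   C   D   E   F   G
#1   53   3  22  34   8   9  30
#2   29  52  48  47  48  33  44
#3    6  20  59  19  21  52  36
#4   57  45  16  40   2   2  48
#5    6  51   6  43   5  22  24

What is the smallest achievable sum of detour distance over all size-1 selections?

157

Open {#5}.
  A→#5 6, B→#5 51, C→#5 6, D→#5 43, E→#5 5, F→#5 22, G→#5 24  ⇒ total 157.
Compare {#1}: total 159.
Compare {#4}: total 210.
No size-1 selection does better; minimum is 157.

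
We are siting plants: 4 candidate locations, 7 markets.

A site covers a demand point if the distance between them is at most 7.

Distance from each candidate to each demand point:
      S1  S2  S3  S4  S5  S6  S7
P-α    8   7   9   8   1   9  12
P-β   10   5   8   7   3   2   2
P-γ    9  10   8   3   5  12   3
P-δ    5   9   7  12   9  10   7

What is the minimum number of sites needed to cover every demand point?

2

Coverage sets (demand points within 7 of each site):
  P-α: {S2, S5}
  P-β: {S2, S4, S5, S6, S7}
  P-γ: {S4, S5, S7}
  P-δ: {S1, S3, S7}
No single site covers all 7 demand points.
But {P-β, P-δ} covers everything, so the minimum is 2.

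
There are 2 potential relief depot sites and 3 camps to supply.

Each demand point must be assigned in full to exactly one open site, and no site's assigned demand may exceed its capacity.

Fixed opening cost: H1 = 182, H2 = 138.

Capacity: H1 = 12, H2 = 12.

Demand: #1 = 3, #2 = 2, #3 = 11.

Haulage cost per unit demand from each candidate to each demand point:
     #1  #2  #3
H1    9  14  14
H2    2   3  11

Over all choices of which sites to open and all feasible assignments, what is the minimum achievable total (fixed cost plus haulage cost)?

Open {H1, H2}; cheapest assignment that respects the capacities:
  H1 (cap 12, load 11): #3 — cost 11×14 = 154
  H2 (cap 12, load 5): #1, #2 — cost 3×2 + 2×3 = 12
  Shipping 166, fixed 320 → total 486.
  Any other capacity-feasible assignment to {H1, H2} ships for at least 166.
Total demand is 16 and no other set of sites has combined capacity ≥ 16, so {H1, H2} is the only feasible choice of open sites. Minimum: 486.

486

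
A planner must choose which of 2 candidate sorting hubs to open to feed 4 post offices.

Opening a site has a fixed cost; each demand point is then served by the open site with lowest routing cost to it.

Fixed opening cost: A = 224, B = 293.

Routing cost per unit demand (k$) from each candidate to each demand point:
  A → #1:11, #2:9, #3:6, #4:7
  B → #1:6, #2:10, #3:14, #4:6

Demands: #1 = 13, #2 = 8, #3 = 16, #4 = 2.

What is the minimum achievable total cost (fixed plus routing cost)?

549

Open {A}: assign each demand point to its cheapest open site.
  #1→A 13×11=143, #2→A 8×9=72, #3→A 16×6=96, #4→A 2×7=14
  routing cost 325, fixed 224 → total 549.
Compare {B}: routing cost 394 + fixed 293 = 687.
Compare {A, B}: routing cost 258 + fixed 517 = 775.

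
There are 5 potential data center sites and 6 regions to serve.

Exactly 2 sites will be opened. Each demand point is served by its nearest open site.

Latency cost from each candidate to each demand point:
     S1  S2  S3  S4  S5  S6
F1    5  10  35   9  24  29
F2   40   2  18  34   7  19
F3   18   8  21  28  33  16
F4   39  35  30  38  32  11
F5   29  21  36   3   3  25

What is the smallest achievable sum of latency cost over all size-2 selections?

60

Open {F1, F2}.
  S1→F1 5, S2→F2 2, S3→F2 18, S4→F1 9, S5→F2 7, S6→F2 19  ⇒ total 60.
Compare {F3, F5}: total 69.
Compare {F2, F5}: total 74.
No size-2 selection does better; minimum is 60.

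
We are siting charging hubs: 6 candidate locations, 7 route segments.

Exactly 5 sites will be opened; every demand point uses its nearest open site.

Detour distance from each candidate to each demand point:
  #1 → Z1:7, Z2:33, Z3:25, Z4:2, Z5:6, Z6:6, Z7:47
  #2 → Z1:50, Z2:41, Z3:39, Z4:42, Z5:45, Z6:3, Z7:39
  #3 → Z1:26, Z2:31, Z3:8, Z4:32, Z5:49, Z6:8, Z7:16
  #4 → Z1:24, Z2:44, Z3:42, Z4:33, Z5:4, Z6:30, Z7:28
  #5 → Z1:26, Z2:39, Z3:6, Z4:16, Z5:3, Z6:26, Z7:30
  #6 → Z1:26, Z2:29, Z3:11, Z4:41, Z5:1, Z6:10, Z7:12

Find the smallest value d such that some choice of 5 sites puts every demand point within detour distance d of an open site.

Open {#1, #2, #3, #4, #6}.
  Farthest demand point is Z2 at detour distance 29 (to #6); all others are ≤ 29.
With {#1, #2, #3, #5, #6} the worst case is 29.
With {#1, #2, #4, #5, #6} the worst case is 29.
No size-5 selection achieves below 29.

29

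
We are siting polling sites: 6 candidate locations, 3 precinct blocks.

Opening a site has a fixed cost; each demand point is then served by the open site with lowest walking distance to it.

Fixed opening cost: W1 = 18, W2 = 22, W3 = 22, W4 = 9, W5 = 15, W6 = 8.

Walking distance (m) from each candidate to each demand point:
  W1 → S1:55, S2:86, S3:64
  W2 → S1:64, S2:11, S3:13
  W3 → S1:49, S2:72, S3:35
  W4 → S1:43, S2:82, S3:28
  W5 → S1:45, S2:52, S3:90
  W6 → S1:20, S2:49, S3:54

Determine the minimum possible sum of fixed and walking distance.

Open {W2, W6}: assign each demand point to its cheapest open site.
  S1→W6 20, S2→W2 11, S3→W2 13
  walking distance 44, fixed 30 → total 74.
Compare {W2, W4, W6}: walking distance 44 + fixed 39 = 83.
Compare {W2, W5, W6}: walking distance 44 + fixed 45 = 89.
Compare {W1, W2, W6}: walking distance 44 + fixed 48 = 92.
All other subsets cost ≥ 83. Minimum total cost: 74.

74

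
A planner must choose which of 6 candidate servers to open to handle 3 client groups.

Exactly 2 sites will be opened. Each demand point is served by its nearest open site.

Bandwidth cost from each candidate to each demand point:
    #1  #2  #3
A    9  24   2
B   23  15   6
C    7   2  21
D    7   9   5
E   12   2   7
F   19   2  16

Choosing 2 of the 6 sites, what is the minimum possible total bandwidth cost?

11

Open {A, C}.
  #1→C 7, #2→C 2, #3→A 2  ⇒ total 11.
Compare {A, E}: total 13.
Compare {A, F}: total 13.
No size-2 selection does better; minimum is 11.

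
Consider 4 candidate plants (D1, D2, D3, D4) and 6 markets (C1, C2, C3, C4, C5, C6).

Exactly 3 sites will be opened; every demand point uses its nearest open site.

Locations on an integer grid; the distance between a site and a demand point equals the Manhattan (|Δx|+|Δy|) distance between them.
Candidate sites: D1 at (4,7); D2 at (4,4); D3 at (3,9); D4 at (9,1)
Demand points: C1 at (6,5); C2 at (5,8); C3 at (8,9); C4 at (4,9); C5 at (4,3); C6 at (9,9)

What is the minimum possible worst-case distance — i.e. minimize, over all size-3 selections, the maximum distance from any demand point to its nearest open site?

6

Open {D1, D2, D3}.
  Farthest demand point is C6 at distance 6 (to D3); all others are ≤ 6.
With {D1, D3, D4} the worst case is 6.
With {D2, D3, D4} the worst case is 6.
No size-3 selection achieves below 6.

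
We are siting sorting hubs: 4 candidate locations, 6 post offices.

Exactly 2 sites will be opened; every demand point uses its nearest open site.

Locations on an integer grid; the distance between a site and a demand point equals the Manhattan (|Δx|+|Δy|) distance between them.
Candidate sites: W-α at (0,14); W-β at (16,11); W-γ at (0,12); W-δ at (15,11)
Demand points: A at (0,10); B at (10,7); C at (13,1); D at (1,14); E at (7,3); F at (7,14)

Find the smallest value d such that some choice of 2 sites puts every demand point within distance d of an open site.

Open {W-α, W-δ}.
  Farthest demand point is E at distance 16 (to W-δ); all others are ≤ 16.
With {W-β, W-γ} the worst case is 16.
With {W-γ, W-δ} the worst case is 16.
No size-2 selection achieves below 16.

16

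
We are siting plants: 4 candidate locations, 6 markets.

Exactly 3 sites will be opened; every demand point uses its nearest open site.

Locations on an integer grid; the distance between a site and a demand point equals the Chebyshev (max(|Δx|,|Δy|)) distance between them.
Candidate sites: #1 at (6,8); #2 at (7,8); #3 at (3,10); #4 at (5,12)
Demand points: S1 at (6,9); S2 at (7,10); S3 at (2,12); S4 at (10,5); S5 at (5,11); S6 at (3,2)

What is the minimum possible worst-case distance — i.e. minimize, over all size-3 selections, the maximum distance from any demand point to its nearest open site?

6

Open {#1, #2, #3}.
  Farthest demand point is S6 at distance 6 (to #1); all others are ≤ 6.
With {#1, #2, #4} the worst case is 6.
With {#1, #3, #4} the worst case is 6.
No size-3 selection achieves below 6.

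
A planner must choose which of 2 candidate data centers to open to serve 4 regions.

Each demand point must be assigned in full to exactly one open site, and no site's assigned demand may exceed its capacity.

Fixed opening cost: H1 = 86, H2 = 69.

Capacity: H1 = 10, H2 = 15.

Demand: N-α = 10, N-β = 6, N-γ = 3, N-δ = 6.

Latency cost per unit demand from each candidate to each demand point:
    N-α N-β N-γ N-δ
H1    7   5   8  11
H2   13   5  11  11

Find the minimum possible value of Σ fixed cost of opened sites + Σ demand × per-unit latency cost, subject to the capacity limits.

354

Open {H1, H2}; cheapest assignment that respects the capacities:
  H1 (cap 10, load 10): N-α — cost 10×7 = 70
  H2 (cap 15, load 15): N-β, N-γ, N-δ — cost 6×5 + 3×11 + 6×11 = 129
  Shipping 199, fixed 155 → total 354.
  Any other capacity-feasible assignment to {H1, H2} ships for at least 199.
Total demand is 25 and no other set of sites has combined capacity ≥ 25, so {H1, H2} is the only feasible choice of open sites. Minimum: 354.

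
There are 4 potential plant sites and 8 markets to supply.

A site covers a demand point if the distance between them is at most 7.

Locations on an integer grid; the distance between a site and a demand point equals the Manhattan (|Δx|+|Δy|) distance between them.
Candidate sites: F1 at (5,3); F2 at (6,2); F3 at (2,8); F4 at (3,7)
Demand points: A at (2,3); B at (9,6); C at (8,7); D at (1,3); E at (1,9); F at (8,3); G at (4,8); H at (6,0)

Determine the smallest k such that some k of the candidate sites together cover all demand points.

Coverage sets (demand points within 7 of each site):
  F1: {A, B, C, D, F, G, H}
  F2: {A, B, C, D, F, H}
  F3: {A, C, D, E, G}
  F4: {A, B, C, D, E, G}
No single site covers all 8 demand points.
But {F1, F3} covers everything, so the minimum is 2.

2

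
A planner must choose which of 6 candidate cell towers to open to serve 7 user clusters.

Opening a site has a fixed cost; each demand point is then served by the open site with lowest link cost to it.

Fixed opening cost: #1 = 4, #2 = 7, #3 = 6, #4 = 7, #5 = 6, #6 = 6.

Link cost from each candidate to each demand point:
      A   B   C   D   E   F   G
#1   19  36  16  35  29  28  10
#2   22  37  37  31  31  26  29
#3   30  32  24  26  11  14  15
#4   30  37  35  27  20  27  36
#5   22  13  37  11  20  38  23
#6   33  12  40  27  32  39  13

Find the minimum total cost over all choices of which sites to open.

Open {#1, #3, #5}: assign each demand point to its cheapest open site.
  A→#1 19, B→#5 13, C→#1 16, D→#5 11, E→#3 11, F→#3 14, G→#1 10
  link cost 94, fixed 16 → total 110.
Compare {#1, #3, #5, #6}: link cost 93 + fixed 22 = 115.
Compare {#1, #2, #3, #5}: link cost 94 + fixed 23 = 117.
Compare {#1, #3, #4, #5}: link cost 94 + fixed 23 = 117.
All other subsets cost ≥ 115. Minimum total cost: 110.

110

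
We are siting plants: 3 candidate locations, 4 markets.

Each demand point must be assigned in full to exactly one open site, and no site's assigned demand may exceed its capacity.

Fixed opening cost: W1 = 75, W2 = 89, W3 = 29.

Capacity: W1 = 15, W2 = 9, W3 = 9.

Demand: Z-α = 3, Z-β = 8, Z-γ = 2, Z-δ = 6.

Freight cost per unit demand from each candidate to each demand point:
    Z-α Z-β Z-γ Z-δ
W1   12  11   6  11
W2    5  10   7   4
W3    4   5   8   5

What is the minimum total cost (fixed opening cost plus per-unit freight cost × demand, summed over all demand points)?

246

Open {W1, W3}; cheapest assignment that respects the capacities:
  W1 (cap 15, load 10): Z-β, Z-γ — cost 8×11 + 2×6 = 100
  W3 (cap 9, load 9): Z-α, Z-δ — cost 3×4 + 6×5 = 42
  Shipping 142, fixed 104 → total 246.
  Any other capacity-feasible assignment to {W1, W3} ships for at least 142.
Compare {W1, W2, W3}: its best feasible assignment gives total 284.
Compare {W1, W2}: its best feasible assignment gives total 303.
Every other set of open sites that can feasibly serve all demand totals ≥ 284 even under its best assignment. Minimum: 246.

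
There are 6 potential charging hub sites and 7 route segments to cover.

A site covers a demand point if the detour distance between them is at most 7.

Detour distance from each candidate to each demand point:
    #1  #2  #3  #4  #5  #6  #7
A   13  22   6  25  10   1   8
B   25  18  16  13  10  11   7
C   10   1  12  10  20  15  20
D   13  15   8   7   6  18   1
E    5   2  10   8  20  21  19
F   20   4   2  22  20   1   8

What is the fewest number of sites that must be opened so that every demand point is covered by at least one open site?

3

Coverage sets (demand points within 7 of each site):
  A: {#3, #6}
  B: {#7}
  C: {#2}
  D: {#4, #5, #7}
  E: {#1, #2}
  F: {#2, #3, #6}
No 2 sites suffice: every size-2 union leaves at least one demand point uncovered.
But {A, D, E} covers everything, so the minimum is 3.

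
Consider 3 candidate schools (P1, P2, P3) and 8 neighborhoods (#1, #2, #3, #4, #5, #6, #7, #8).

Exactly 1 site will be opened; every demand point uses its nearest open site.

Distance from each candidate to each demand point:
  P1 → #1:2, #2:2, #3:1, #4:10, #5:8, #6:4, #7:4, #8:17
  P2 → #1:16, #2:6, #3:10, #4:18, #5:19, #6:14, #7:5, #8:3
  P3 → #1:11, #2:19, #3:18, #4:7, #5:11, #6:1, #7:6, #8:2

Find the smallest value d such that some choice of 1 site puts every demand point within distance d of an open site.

17

Open {P1}.
  Farthest demand point is #8 at distance 17 (to P1); all others are ≤ 17.
With {P2} the worst case is 19.
With {P3} the worst case is 19.
No size-1 selection achieves below 17.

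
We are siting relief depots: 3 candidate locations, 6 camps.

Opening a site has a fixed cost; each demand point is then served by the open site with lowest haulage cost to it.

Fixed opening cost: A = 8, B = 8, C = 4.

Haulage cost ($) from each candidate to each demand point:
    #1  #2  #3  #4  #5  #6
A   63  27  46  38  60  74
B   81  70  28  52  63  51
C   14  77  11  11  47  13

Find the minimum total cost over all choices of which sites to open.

Open {A, C}: assign each demand point to its cheapest open site.
  #1→C 14, #2→A 27, #3→C 11, #4→C 11, #5→C 47, #6→C 13
  haulage cost 123, fixed 12 → total 135.
Compare {A, B, C}: haulage cost 123 + fixed 20 = 143.
Compare {C}: haulage cost 173 + fixed 4 = 177.
Compare {B, C}: haulage cost 166 + fixed 12 = 178.
All other subsets cost ≥ 143. Minimum total cost: 135.

135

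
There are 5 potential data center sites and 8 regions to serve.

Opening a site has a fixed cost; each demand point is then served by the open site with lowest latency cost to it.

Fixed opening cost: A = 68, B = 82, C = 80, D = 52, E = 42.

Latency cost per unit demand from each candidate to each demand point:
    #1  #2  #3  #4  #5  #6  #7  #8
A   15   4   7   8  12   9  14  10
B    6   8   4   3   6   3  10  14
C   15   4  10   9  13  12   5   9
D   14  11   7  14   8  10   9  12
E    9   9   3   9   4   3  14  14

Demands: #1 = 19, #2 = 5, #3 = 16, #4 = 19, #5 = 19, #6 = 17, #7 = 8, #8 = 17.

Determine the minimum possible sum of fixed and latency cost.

Open {B, C, E}: assign each demand point to its cheapest open site.
  #1→B 19×6=114, #2→C 5×4=20, #3→E 16×3=48, #4→B 19×3=57, #5→E 19×4=76, #6→B 17×3=51, #7→C 8×5=40, #8→C 17×9=153
  latency cost 559, fixed 204 → total 763.
Compare {B, C}: latency cost 613 + fixed 162 = 775.
Compare {A, B, E}: latency cost 616 + fixed 192 = 808.
Compare {B, C, D, E}: latency cost 559 + fixed 256 = 815.
All other subsets cost ≥ 775. Minimum total cost: 763.

763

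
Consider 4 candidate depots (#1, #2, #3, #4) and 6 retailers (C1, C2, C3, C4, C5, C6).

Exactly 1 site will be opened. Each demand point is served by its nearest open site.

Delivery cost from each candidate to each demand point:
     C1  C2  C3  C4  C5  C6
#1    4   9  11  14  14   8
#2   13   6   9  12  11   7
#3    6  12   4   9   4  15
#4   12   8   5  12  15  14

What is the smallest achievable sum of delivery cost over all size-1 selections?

50

Open {#3}.
  C1→#3 6, C2→#3 12, C3→#3 4, C4→#3 9, C5→#3 4, C6→#3 15  ⇒ total 50.
Compare {#2}: total 58.
Compare {#1}: total 60.
No size-1 selection does better; minimum is 50.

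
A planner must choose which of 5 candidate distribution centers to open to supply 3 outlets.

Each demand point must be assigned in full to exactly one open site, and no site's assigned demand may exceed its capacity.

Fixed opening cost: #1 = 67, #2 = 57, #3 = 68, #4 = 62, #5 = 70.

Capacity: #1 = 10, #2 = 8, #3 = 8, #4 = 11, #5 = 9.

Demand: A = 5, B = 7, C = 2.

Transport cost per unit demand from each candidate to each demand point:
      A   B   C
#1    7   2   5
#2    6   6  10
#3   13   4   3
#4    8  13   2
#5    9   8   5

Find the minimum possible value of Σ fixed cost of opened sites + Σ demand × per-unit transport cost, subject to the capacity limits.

178

Open {#1, #2}; cheapest assignment that respects the capacities:
  #1 (cap 10, load 9): B, C — cost 7×2 + 2×5 = 24
  #2 (cap 8, load 5): A — cost 5×6 = 30
  Shipping 54, fixed 124 → total 178.
  Any other capacity-feasible assignment to {#1, #2} ships for at least 54.
Compare {#1, #4}: its best feasible assignment gives total 187.
Compare {#3, #4}: its best feasible assignment gives total 202.
Every other set of open sites that can feasibly serve all demand totals ≥ 187 even under its best assignment. Minimum: 178.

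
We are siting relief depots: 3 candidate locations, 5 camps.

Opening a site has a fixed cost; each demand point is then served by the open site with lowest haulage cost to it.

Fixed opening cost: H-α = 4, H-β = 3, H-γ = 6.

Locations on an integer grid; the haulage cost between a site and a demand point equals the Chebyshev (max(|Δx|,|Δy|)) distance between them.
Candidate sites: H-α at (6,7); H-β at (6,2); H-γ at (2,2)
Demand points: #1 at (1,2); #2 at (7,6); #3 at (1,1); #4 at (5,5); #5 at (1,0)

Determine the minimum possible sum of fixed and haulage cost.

Open {H-α, H-γ}: assign each demand point to its cheapest open site.
  #1→H-γ 1, #2→H-α 1, #3→H-γ 1, #4→H-α 2, #5→H-γ 2
  haulage cost 7, fixed 10 → total 17.
Compare {H-γ}: haulage cost 12 + fixed 6 = 18.
Compare {H-β, H-γ}: haulage cost 11 + fixed 9 = 20.
Compare {H-α, H-β, H-γ}: haulage cost 7 + fixed 13 = 20.
All other subsets cost ≥ 18. Minimum total cost: 17.

17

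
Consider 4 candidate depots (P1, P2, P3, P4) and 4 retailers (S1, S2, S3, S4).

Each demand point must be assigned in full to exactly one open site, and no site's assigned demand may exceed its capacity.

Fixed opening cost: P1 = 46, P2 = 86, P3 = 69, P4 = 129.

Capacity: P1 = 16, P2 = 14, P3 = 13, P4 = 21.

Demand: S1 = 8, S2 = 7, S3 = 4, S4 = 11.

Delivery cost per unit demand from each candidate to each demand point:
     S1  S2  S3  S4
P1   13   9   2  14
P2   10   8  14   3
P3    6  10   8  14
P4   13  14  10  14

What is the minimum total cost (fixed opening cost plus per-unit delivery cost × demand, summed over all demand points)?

353

Open {P1, P2, P3}; cheapest assignment that respects the capacities:
  P1 (cap 16, load 11): S2, S3 — cost 7×9 + 4×2 = 71
  P2 (cap 14, load 11): S4 — cost 11×3 = 33
  P3 (cap 13, load 8): S1 — cost 8×6 = 48
  Shipping 152, fixed 201 → total 353.
  Any other capacity-feasible assignment to {P1, P2, P3} ships for at least 152.
Compare {P1, P2, P4}: its best feasible assignment gives total 469.
Compare {P1, P2, P3, P4}: its best feasible assignment gives total 482.
Every other set of open sites that can feasibly serve all demand totals ≥ 469 even under its best assignment. Minimum: 353.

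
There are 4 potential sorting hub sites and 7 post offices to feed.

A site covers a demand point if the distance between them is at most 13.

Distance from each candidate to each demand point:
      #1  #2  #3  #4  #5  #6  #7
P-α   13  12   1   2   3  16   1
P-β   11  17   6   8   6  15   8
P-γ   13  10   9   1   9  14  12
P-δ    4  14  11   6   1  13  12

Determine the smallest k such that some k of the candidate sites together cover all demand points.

Coverage sets (demand points within 13 of each site):
  P-α: {#1, #2, #3, #4, #5, #7}
  P-β: {#1, #3, #4, #5, #7}
  P-γ: {#1, #2, #3, #4, #5, #7}
  P-δ: {#1, #3, #4, #5, #6, #7}
No single site covers all 7 demand points.
But {P-α, P-δ} covers everything, so the minimum is 2.

2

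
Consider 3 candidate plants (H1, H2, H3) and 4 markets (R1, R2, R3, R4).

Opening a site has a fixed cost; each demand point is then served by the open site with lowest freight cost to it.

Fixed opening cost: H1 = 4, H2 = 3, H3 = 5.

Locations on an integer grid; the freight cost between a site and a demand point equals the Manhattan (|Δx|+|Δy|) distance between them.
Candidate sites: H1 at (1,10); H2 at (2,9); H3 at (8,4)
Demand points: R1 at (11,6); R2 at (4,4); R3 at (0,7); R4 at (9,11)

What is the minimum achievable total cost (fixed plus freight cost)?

29

Open {H2, H3}: assign each demand point to its cheapest open site.
  R1→H3 5, R2→H3 4, R3→H2 4, R4→H3 8
  freight cost 21, fixed 8 → total 29.
Compare {H1, H3}: freight cost 21 + fixed 9 = 30.
Compare {H3}: freight cost 28 + fixed 5 = 33.
Compare {H1, H2, H3}: freight cost 21 + fixed 12 = 33.
All other subsets cost ≥ 30. Minimum total cost: 29.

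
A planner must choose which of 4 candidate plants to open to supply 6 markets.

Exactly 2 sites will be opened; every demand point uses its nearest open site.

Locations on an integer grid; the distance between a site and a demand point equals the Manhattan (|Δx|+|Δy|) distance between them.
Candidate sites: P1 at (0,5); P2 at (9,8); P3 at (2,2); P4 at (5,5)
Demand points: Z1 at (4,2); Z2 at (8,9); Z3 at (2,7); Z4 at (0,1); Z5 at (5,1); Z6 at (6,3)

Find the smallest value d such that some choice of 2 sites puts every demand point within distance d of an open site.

5

Open {P2, P3}.
  Farthest demand point is Z3 at distance 5 (to P3); all others are ≤ 5.
With {P1, P4} the worst case is 7.
With {P3, P4} the worst case is 7.
No size-2 selection achieves below 5.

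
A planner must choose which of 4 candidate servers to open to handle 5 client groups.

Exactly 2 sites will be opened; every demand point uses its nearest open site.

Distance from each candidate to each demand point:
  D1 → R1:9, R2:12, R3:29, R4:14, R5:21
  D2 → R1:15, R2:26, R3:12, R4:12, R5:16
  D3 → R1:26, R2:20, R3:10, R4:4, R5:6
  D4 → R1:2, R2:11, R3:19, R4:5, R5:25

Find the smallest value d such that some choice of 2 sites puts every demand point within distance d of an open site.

Open {D3, D4}.
  Farthest demand point is R2 at distance 11 (to D4); all others are ≤ 11.
With {D1, D3} the worst case is 12.
With {D1, D2} the worst case is 16.
No size-2 selection achieves below 11.

11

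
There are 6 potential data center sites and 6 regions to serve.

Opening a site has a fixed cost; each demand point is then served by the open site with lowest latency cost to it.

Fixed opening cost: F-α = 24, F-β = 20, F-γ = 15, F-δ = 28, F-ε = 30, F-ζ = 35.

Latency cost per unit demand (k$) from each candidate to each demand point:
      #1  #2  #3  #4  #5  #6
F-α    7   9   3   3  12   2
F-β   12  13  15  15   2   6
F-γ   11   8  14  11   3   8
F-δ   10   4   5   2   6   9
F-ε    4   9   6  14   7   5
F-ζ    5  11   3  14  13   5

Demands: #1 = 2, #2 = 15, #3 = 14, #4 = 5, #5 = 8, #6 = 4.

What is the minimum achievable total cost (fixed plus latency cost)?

222

Open {F-α, F-β, F-δ}: assign each demand point to its cheapest open site.
  #1→F-α 2×7=14, #2→F-δ 15×4=60, #3→F-α 14×3=42, #4→F-δ 5×2=10, #5→F-β 8×2=16, #6→F-α 4×2=8
  latency cost 150, fixed 72 → total 222.
Compare {F-α, F-γ, F-δ}: latency cost 158 + fixed 67 = 225.
Compare {F-α, F-δ}: latency cost 182 + fixed 52 = 234.
Compare {F-α, F-β, F-γ, F-δ}: latency cost 150 + fixed 87 = 237.
All other subsets cost ≥ 225. Minimum total cost: 222.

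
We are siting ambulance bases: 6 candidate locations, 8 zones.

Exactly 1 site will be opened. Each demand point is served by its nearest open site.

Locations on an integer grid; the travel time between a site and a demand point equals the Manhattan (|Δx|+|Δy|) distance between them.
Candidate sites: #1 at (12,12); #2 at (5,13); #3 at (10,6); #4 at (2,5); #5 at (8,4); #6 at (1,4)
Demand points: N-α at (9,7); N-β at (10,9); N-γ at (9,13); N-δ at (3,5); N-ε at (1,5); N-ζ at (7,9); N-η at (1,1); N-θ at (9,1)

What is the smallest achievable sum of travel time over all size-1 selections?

Open {#5}.
  N-α→#5 4, N-β→#5 7, N-γ→#5 10, N-δ→#5 6, N-ε→#5 8, N-ζ→#5 6, N-η→#5 10, N-θ→#5 4  ⇒ total 55.
Compare {#3}: total 57.
Compare {#4}: total 63.
No size-1 selection does better; minimum is 55.

55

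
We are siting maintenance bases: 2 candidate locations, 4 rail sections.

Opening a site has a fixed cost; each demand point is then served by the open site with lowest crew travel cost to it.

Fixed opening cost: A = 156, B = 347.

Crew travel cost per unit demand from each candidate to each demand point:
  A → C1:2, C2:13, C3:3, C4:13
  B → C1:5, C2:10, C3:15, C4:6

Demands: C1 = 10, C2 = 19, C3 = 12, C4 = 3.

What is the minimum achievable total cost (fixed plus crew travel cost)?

Open {A}: assign each demand point to its cheapest open site.
  C1→A 10×2=20, C2→A 19×13=247, C3→A 12×3=36, C4→A 3×13=39
  crew travel cost 342, fixed 156 → total 498.
Compare {A, B}: crew travel cost 264 + fixed 503 = 767.
Compare {B}: crew travel cost 438 + fixed 347 = 785.

498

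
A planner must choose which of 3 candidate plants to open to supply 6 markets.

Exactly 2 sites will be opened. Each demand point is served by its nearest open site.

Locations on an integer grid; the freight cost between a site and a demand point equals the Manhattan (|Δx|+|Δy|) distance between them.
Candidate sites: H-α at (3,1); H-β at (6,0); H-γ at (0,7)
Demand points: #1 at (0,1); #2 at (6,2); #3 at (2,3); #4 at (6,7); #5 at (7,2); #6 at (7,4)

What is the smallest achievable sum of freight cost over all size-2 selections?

Open {H-α, H-β}.
  #1→H-α 3, #2→H-β 2, #3→H-α 3, #4→H-β 7, #5→H-β 3, #6→H-β 5  ⇒ total 23.
Compare {H-α, H-γ}: total 28.
Compare {H-β, H-γ}: total 28.

23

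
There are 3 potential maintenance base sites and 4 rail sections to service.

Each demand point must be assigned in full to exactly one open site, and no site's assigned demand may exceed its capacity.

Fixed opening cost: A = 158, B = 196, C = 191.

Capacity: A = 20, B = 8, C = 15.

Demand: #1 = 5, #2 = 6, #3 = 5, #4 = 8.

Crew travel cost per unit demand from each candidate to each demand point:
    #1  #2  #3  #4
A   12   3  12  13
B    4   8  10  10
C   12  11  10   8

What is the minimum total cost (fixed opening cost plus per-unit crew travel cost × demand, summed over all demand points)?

541

Open {A, C}; cheapest assignment that respects the capacities:
  A (cap 20, load 11): #1, #2 — cost 5×12 + 6×3 = 78
  C (cap 15, load 13): #3, #4 — cost 5×10 + 8×8 = 114
  Shipping 192, fixed 349 → total 541.
  Any other capacity-feasible assignment to {A, C} ships for at least 192.
Compare {A, B}: its best feasible assignment gives total 556.
Compare {A, B, C}: its best feasible assignment gives total 697.
Every other set of open sites that can feasibly serve all demand totals ≥ 556 even under its best assignment. Minimum: 541.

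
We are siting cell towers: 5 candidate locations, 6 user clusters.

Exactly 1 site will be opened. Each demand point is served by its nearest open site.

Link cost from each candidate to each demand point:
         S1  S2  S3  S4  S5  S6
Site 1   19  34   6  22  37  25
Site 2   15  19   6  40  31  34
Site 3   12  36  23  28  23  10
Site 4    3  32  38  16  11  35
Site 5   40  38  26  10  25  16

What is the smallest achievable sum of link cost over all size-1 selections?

Open {Site 3}.
  S1→Site 3 12, S2→Site 3 36, S3→Site 3 23, S4→Site 3 28, S5→Site 3 23, S6→Site 3 10  ⇒ total 132.
Compare {Site 4}: total 135.
Compare {Site 1}: total 143.
No size-1 selection does better; minimum is 132.

132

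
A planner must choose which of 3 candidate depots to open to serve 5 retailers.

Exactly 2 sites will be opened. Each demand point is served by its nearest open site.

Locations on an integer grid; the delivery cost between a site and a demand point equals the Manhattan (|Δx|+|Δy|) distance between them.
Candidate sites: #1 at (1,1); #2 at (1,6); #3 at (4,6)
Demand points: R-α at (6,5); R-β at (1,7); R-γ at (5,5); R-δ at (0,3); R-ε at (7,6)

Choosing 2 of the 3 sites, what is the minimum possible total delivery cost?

Open {#2, #3}.
  R-α→#3 3, R-β→#2 1, R-γ→#3 2, R-δ→#2 4, R-ε→#3 3  ⇒ total 13.
Compare {#1, #3}: total 15.
Compare {#1, #2}: total 21.

13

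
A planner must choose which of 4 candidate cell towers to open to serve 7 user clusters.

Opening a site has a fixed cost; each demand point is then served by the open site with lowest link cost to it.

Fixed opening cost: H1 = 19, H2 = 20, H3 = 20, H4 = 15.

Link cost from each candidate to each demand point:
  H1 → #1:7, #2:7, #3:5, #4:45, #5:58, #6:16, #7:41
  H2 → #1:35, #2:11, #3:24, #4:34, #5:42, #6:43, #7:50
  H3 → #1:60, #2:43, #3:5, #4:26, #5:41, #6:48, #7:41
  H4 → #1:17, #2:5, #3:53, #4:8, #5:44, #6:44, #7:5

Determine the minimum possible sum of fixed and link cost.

124

Open {H1, H4}: assign each demand point to its cheapest open site.
  #1→H1 7, #2→H4 5, #3→H1 5, #4→H4 8, #5→H4 44, #6→H1 16, #7→H4 5
  link cost 90, fixed 34 → total 124.
Compare {H1, H3, H4}: link cost 87 + fixed 54 = 141.
Compare {H1, H2, H4}: link cost 88 + fixed 54 = 142.
Compare {H3, H4}: link cost 125 + fixed 35 = 160.
All other subsets cost ≥ 141. Minimum total cost: 124.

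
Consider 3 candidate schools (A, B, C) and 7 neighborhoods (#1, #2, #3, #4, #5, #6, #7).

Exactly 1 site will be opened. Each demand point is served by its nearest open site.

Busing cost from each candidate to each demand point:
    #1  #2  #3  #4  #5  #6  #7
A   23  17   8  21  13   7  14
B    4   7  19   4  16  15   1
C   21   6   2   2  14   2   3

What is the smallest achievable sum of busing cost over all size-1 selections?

50

Open {C}.
  #1→C 21, #2→C 6, #3→C 2, #4→C 2, #5→C 14, #6→C 2, #7→C 3  ⇒ total 50.
Compare {B}: total 66.
Compare {A}: total 103.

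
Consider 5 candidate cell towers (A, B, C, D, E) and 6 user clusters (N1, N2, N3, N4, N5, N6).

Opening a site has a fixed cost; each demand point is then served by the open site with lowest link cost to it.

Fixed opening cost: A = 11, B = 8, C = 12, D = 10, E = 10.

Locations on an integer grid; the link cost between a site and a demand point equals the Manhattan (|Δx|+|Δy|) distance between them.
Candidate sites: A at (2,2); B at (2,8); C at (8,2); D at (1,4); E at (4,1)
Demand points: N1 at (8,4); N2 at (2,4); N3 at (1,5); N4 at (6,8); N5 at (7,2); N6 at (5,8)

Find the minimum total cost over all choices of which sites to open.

38

Open {B, C}: assign each demand point to its cheapest open site.
  N1→C 2, N2→B 4, N3→B 4, N4→B 4, N5→C 1, N6→B 3
  link cost 18, fixed 20 → total 38.
Compare {B, D}: link cost 24 + fixed 18 = 42.
Compare {B, C, D}: link cost 12 + fixed 30 = 42.
Compare {C, D}: link cost 21 + fixed 22 = 43.
All other subsets cost ≥ 42. Minimum total cost: 38.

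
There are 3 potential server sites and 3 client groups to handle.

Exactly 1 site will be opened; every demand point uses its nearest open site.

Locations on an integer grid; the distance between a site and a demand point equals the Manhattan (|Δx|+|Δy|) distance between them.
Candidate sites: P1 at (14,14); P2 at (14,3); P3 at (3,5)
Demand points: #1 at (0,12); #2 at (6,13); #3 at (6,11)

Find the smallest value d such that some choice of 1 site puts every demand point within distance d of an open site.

Open {P3}.
  Farthest demand point is #2 at distance 11 (to P3); all others are ≤ 11.
With {P1} the worst case is 16.
With {P2} the worst case is 23.
No size-1 selection achieves below 11.

11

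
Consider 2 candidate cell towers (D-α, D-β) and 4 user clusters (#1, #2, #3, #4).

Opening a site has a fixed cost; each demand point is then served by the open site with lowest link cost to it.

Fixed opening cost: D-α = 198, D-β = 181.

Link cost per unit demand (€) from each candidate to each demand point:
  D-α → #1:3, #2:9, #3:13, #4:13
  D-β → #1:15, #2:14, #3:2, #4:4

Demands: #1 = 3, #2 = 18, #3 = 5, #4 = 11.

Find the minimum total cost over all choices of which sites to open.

Open {D-β}: assign each demand point to its cheapest open site.
  #1→D-β 3×15=45, #2→D-β 18×14=252, #3→D-β 5×2=10, #4→D-β 11×4=44
  link cost 351, fixed 181 → total 532.
Compare {D-α}: link cost 379 + fixed 198 = 577.
Compare {D-α, D-β}: link cost 225 + fixed 379 = 604.

532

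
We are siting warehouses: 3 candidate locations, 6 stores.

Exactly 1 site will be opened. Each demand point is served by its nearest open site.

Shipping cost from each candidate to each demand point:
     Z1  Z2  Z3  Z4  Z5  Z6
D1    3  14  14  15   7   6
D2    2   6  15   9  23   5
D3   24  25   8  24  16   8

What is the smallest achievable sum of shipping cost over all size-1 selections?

59

Open {D1}.
  Z1→D1 3, Z2→D1 14, Z3→D1 14, Z4→D1 15, Z5→D1 7, Z6→D1 6  ⇒ total 59.
Compare {D2}: total 60.
Compare {D3}: total 105.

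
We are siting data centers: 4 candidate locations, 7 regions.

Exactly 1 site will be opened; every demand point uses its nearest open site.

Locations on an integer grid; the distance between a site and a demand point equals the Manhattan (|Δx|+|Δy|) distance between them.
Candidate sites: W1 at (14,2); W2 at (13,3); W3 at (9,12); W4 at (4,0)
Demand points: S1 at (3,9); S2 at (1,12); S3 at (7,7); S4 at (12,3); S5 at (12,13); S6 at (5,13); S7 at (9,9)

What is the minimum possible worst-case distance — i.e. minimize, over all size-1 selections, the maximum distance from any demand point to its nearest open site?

Open {W3}.
  Farthest demand point is S4 at distance 12 (to W3); all others are ≤ 12.
With {W2} the worst case is 21.
With {W4} the worst case is 21.
No size-1 selection achieves below 12.

12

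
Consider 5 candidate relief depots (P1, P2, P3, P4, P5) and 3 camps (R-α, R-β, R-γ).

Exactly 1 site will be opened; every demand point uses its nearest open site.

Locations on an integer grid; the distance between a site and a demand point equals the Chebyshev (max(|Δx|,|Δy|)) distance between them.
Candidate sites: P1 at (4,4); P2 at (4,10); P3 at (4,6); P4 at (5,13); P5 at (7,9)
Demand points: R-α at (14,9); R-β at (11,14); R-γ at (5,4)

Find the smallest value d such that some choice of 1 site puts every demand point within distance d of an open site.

Open {P5}.
  Farthest demand point is R-α at distance 7 (to P5); all others are ≤ 7.
With {P4} the worst case is 9.
With {P1} the worst case is 10.
No size-1 selection achieves below 7.

7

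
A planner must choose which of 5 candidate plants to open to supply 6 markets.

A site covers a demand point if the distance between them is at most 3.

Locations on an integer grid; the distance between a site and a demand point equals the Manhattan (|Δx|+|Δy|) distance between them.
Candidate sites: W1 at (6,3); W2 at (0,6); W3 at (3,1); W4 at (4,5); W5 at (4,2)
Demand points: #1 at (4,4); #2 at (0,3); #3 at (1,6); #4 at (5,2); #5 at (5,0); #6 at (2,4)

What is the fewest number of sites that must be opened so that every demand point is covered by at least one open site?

3

Coverage sets (demand points within 3 of each site):
  W1: {#1, #4}
  W2: {#2, #3}
  W3: {#4, #5}
  W4: {#1, #6}
  W5: {#1, #4, #5}
No 2 sites suffice: every size-2 union leaves at least one demand point uncovered.
But {W2, W3, W4} covers everything, so the minimum is 3.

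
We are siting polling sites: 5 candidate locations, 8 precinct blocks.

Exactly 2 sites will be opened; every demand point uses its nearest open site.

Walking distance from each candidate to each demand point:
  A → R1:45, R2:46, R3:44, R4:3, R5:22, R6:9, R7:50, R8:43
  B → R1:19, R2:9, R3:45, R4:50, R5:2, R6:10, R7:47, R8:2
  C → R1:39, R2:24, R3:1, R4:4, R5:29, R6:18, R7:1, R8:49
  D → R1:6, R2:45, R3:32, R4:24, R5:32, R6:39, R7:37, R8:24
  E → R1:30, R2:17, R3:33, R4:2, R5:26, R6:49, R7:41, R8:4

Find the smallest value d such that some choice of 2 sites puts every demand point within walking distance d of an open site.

19

Open {B, C}.
  Farthest demand point is R1 at walking distance 19 (to B); all others are ≤ 19.
With {C, D} the worst case is 29.
With {C, E} the worst case is 30.
No size-2 selection achieves below 19.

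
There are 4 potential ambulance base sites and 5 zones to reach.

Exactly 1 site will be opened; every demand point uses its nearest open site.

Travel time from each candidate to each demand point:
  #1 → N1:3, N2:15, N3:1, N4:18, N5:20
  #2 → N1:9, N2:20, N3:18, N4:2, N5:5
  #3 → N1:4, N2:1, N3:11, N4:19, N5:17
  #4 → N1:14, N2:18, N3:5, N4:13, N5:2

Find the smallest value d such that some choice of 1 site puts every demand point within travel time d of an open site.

Open {#4}.
  Farthest demand point is N2 at travel time 18 (to #4); all others are ≤ 18.
With {#3} the worst case is 19.
With {#1} the worst case is 20.
No size-1 selection achieves below 18.

18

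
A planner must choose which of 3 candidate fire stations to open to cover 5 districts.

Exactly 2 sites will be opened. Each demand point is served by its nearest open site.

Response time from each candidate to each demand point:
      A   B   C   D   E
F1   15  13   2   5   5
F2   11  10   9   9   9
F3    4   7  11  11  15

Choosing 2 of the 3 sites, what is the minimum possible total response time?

Open {F1, F3}.
  A→F3 4, B→F3 7, C→F1 2, D→F1 5, E→F1 5  ⇒ total 23.
Compare {F1, F2}: total 33.
Compare {F2, F3}: total 38.

23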